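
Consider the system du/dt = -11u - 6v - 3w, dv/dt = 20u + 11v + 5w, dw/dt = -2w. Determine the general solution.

Coefficient matrix A = [[-11, -6, -3], [20, 11, 5], [0, 0, -2]].
det(A - λI) = 0 gives eigenvalues λ = -1, 1, -2.
For λ=-1: eigenvector (3,-5,0).
For λ=1: eigenvector (-1,2,0).
For λ=-2: eigenvector (3,-5,1).
General solution: K_1e^(-t)(3,-5,0) + K_2e^(t)(-1,2,0) + K_3e^(-2t)(3,-5,1).

u(t) = 3K_1e^(-t) - K_2e^(t) + 3K_3e^(-2t), v(t) = -5K_1e^(-t) + 2K_2e^(t) - 5K_3e^(-2t), w(t) = K_3e^(-2t)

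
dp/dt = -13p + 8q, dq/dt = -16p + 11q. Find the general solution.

p(t) = c_1e^(3t) + c_2e^(-5t), q(t) = 2c_1e^(3t) + c_2e^(-5t)

Coefficient matrix A = [[-13, 8], [-16, 11]].
Characteristic polynomial det(A - λI) = λ^2 + 2λ - 15 = 0.
Eigenvalues λ = 3, -5.
For λ=3: (A-λI) row 1 is [-16, 8], so an eigenvector is (1, 2).
For λ=-5: (A-λI) row 1 is [-8, 8], so an eigenvector is (1, 1).
General solution: c_1e^(3t)(1,2) + c_2e^(-5t)(1,1).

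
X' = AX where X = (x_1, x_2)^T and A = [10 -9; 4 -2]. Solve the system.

Coefficient matrix A = [[10, -9], [4, -2]].
Characteristic polynomial det(A - λI) = λ^2 - 8λ + 16 = 0.
Single eigenvalue λ = 4 with algebraic multiplicity 2.
Eigenvector v = (-3,-2); generalized eigenvector w with (A-λI)w=v is (-2,-1).
General solution: e^(4t)[c_1·v + c_2·(t·v + w)].

x_1(t) = -3c_1e^(4t) - 3c_2te^(4t) - 2c_2e^(4t), x_2(t) = -2c_1e^(4t) - 2c_2te^(4t) - c_2e^(4t)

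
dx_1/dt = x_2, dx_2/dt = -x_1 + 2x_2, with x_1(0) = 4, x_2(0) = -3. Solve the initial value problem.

x_1(t) = -7te^(t) + 4e^(t), x_2(t) = -7te^(t) - 3e^(t)

Coefficient matrix A = [[0, 1], [-1, 2]].
Characteristic polynomial det(A - λI) = λ^2 - 2λ + 1 = 0.
Single eigenvalue λ = 1 with algebraic multiplicity 2.
Eigenvector v = (-1,-1); generalized eigenvector w with (A-λI)w=v is (3,2).
General solution: e^(t)[c_1·v + c_2·(t·v + w)].
Applying x_1(0)=4, x_2(0)=-3 gives c_1=17, c_2=7.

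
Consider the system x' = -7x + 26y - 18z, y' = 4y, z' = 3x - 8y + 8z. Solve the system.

Coefficient matrix A = [[-7, 26, -18], [0, 4, 0], [3, -8, 8]].
det(A - λI) = 0 gives eigenvalues λ = -1, 2, 4.
For λ=-1: eigenvector (3,0,-1).
For λ=2: eigenvector (-2,0,1).
For λ=4: eigenvector (4,1,-1).
General solution: K_1e^(-t)(3,0,-1) + K_2e^(2t)(-2,0,1) + K_3e^(4t)(4,1,-1).

x(t) = 3K_1e^(-t) - 2K_2e^(2t) + 4K_3e^(4t), y(t) = K_3e^(4t), z(t) = -K_1e^(-t) + K_2e^(2t) - K_3e^(4t)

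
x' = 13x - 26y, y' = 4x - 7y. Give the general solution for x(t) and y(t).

x(t) = 3K_1e^(3t)sin(2t) - 2K_1e^(3t)cos(2t) - 2K_2e^(3t)sin(2t) - 3K_2e^(3t)cos(2t), y(t) = K_1e^(3t)sin(2t) - K_1e^(3t)cos(2t) - K_2e^(3t)sin(2t) - K_2e^(3t)cos(2t)

Coefficient matrix A = [[13, -26], [4, -7]].
Characteristic polynomial det(A - λI) = λ^2 - 6λ + 13 = 0.
Eigenvalues λ = 3 ± 2i (complex conjugate pair).
For λ=3+2i: an eigenvector is (-2,-1) - i(3,1) = (-2 - 3i, -1 - i).
A real fundamental pair from Re and Im of e^((3+2i)t)v: X_1 = e^(3t)(cos(2t)·(-2,-1) + sin(2t)·(3,1)), X_2 = e^(3t)(sin(2t)·(-2,-1) - cos(2t)·(3,1)).
General solution: K_1X_1 + K_2X_2.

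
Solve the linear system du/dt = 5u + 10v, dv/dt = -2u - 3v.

u(t) = -2K_1e^(t)sin(2t) - K_1e^(t)cos(2t) - K_2e^(t)sin(2t) + 2K_2e^(t)cos(2t), v(t) = K_1e^(t)sin(2t) - K_2e^(t)cos(2t)

Coefficient matrix A = [[5, 10], [-2, -3]].
Characteristic polynomial det(A - λI) = λ^2 - 2λ + 5 = 0.
Eigenvalues λ = 1 ± 2i (complex conjugate pair).
For λ=1+2i: an eigenvector is (-1,0) - i(-2,1) = (-1 + 2i, 0 - i).
A real fundamental pair from Re and Im of e^((1+2i)t)v: X_1 = e^(t)(cos(2t)·(-1,0) + sin(2t)·(-2,1)), X_2 = e^(t)(sin(2t)·(-1,0) - cos(2t)·(-2,1)).
General solution: K_1X_1 + K_2X_2.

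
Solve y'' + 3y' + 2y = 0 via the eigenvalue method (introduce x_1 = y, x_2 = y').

y(t) = K_1e^(-t) + K_2e^(-2t)

Let x_1 = y, x_2 = y'. Then x_1' = x_2 and x_2' = -2x_1 - 3x_2.
A = [[0,1],[-2,-3]]; det(A-λI) = λ^2 + 3λ + 2.
Eigenvalues λ = -1, -2 with eigenvectors (1,-1), (1,-2).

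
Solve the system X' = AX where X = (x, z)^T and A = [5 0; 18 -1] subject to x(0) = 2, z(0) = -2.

x(t) = 2e^(5t), z(t) = 6e^(5t) - 8e^(-t)

Coefficient matrix A = [[5, 0], [18, -1]].
Characteristic polynomial det(A - λI) = λ^2 - 4λ - 5 = 0.
Eigenvalues λ = -1, 5.
For λ=-1: (A-λI) row 1 is [6, 0], so an eigenvector is (0, 1).
For λ=5: (A-λI) row 2 is [18, -6], so an eigenvector is (1, 3).
General solution: c_1e^(-t)(0,1) + c_2e^(5t)(1,3).
Applying x(0)=2, z(0)=-2 gives c_1=-8, c_2=2.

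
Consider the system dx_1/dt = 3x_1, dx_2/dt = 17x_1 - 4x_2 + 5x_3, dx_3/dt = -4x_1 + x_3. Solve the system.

Coefficient matrix A = [[3, 0, 0], [17, -4, 5], [-4, 0, 1]].
det(A - λI) = 0 gives eigenvalues λ = 3, -4, 1.
For λ=3: eigenvector (1,1,-2).
For λ=-4: eigenvector (0,1,0).
For λ=1: eigenvector (0,1,1).
General solution: K_1e^(3t)(1,1,-2) + K_2e^(-4t)(0,1,0) + K_3e^(t)(0,1,1).

x_1(t) = K_1e^(3t), x_2(t) = K_1e^(3t) + K_2e^(-4t) + K_3e^(t), x_3(t) = -2K_1e^(3t) + K_3e^(t)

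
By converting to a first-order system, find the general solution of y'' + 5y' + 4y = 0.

Let x_1 = y, x_2 = y'. Then x_1' = x_2 and x_2' = -4x_1 - 5x_2.
A = [[0,1],[-4,-5]]; det(A-λI) = λ^2 + 5λ + 4.
Eigenvalues λ = -4, -1 with eigenvectors (1,-4), (1,-1).

y(t) = c_1e^(-4t) + c_2e^(-t)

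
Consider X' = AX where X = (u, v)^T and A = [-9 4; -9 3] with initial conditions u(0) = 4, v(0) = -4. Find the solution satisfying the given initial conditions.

u(t) = -40te^(-3t) + 4e^(-3t), v(t) = -60te^(-3t) - 4e^(-3t)

Coefficient matrix A = [[-9, 4], [-9, 3]].
Characteristic polynomial det(A - λI) = λ^2 + 6λ + 9 = 0.
Single eigenvalue λ = -3 with algebraic multiplicity 2.
Eigenvector v = (2,3); generalized eigenvector w with (A-λI)w=v is (1,2).
General solution: e^(-3t)[C_1·v + C_2·(t·v + w)].
Applying u(0)=4, v(0)=-4 gives C_1=12, C_2=-20.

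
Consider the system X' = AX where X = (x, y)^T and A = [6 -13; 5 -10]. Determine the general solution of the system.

x(t) = 3K_1e^(-2t)sin(t) + 2K_1e^(-2t)cos(t) + 2K_2e^(-2t)sin(t) - 3K_2e^(-2t)cos(t), y(t) = 2K_1e^(-2t)sin(t) + K_1e^(-2t)cos(t) + K_2e^(-2t)sin(t) - 2K_2e^(-2t)cos(t)

Coefficient matrix A = [[6, -13], [5, -10]].
Characteristic polynomial det(A - λI) = λ^2 + 4λ + 5 = 0.
Eigenvalues λ = -2 ± i (complex conjugate pair).
For λ=-2+i: an eigenvector is (2,1) - i(3,2) = (2 - 3i, 1 - 2i).
A real fundamental pair from Re and Im of e^((-2+i)t)v: X_1 = e^(-2t)(cos(t)·(2,1) + sin(t)·(3,2)), X_2 = e^(-2t)(sin(t)·(2,1) - cos(t)·(3,2)).
General solution: K_1X_1 + K_2X_2.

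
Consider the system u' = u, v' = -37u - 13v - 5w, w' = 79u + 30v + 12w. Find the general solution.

Coefficient matrix A = [[1, 0, 0], [-37, -13, -5], [79, 30, 12]].
det(A - λI) = 0 gives eigenvalues λ = 1, 2, -3.
For λ=1: eigenvector (1,-3,1).
For λ=2: eigenvector (0,-1,3).
For λ=-3: eigenvector (0,1,-2).
General solution: c_1e^(t)(1,-3,1) + c_2e^(2t)(0,-1,3) + c_3e^(-3t)(0,1,-2).

u(t) = c_1e^(t), v(t) = -3c_1e^(t) - c_2e^(2t) + c_3e^(-3t), w(t) = c_1e^(t) + 3c_2e^(2t) - 2c_3e^(-3t)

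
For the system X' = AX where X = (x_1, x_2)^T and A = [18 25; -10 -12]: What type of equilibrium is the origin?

unstable spiral

A = [[18,25],[-10,-12]]; det(A-λI) = λ^2 - 6λ + 34.
λ = 3 ± 5i: positive real part.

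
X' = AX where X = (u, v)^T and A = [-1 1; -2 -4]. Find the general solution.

Coefficient matrix A = [[-1, 1], [-2, -4]].
Characteristic polynomial det(A - λI) = λ^2 + 5λ + 6 = 0.
Eigenvalues λ = -3, -2.
For λ=-3: (A-λI) row 1 is [2, 1], so an eigenvector is (-1, 2).
For λ=-2: (A-λI) row 1 is [1, 1], so an eigenvector is (1, -1).
General solution: C_1e^(-3t)(-1,2) + C_2e^(-2t)(1,-1).

u(t) = -C_1e^(-3t) + C_2e^(-2t), v(t) = 2C_1e^(-3t) - C_2e^(-2t)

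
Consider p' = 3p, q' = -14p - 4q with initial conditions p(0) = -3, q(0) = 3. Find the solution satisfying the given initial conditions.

Coefficient matrix A = [[3, 0], [-14, -4]].
Characteristic polynomial det(A - λI) = λ^2 + λ - 12 = 0.
Eigenvalues λ = -4, 3.
For λ=-4: (A-λI) row 1 is [7, 0], so an eigenvector is (0, -1).
For λ=3: (A-λI) row 2 is [-14, -7], so an eigenvector is (-1, 2).
General solution: c_1e^(-4t)(0,-1) + c_2e^(3t)(-1,2).
Applying p(0)=-3, q(0)=3 gives c_1=3, c_2=3.

p(t) = -3e^(3t), q(t) = 6e^(3t) - 3e^(-4t)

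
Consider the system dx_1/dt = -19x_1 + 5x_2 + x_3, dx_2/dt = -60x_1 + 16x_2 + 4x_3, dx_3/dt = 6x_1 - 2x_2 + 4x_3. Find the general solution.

Coefficient matrix A = [[-19, 5, 1], [-60, 16, 4], [6, -2, 4]].
det(A - λI) = 0 gives eigenvalues λ = 2, 3, -4.
For λ=2: eigenvector (-1,-4,-1).
For λ=3: eigenvector (1,4,2).
For λ=-4: eigenvector (1,3,0).
General solution: K_1e^(2t)(-1,-4,-1) + K_2e^(3t)(1,4,2) + K_3e^(-4t)(1,3,0).

x_1(t) = -K_1e^(2t) + K_2e^(3t) + K_3e^(-4t), x_2(t) = -4K_1e^(2t) + 4K_2e^(3t) + 3K_3e^(-4t), x_3(t) = -K_1e^(2t) + 2K_2e^(3t)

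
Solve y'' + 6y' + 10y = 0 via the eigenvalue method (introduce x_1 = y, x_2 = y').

y(t) = c_1e^(-3t)cos(t) + c_2e^(-3t)sin(t)

Let x_1 = y, x_2 = y'. Then x_1' = x_2 and x_2' = -10x_1 - 6x_2.
A = [[0,1],[-10,-6]]; det(A-λI) = λ^2 + 6λ + 10.
Eigenvalues λ = -3 ± i.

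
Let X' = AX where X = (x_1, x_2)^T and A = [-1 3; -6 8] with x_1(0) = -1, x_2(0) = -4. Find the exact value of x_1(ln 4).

-3040

A = [[-1,3],[-6,8]]; eigenvalues λ = 2, 5.
Eigenvectors: (1,1) for λ=2, (1,2) for λ=5.
From the initial condition, c_1 = 2, c_2 = -3.
x_1(ln 4) = (2)(4^2)(1) + (-3)(4^5)(1) = -3040.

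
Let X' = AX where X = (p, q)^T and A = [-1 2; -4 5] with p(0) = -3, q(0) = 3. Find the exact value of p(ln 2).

A = [[-1,2],[-4,5]]; eigenvalues λ = 3, 1.
Eigenvectors: (-1,-2) for λ=3, (-1,-1) for λ=1.
From the initial condition, c_1 = -6, c_2 = 9.
p(ln 2) = (-6)(2^3)(-1) + (9)(2^1)(-1) = 30.

30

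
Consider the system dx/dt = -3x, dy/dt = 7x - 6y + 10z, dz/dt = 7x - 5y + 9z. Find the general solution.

x(t) = c_1e^(-3t), y(t) = -c_1e^(-3t) - 2c_2e^(-t) + c_3e^(4t), z(t) = -c_1e^(-3t) - c_2e^(-t) + c_3e^(4t)

Coefficient matrix A = [[-3, 0, 0], [7, -6, 10], [7, -5, 9]].
det(A - λI) = 0 gives eigenvalues λ = -3, -1, 4.
For λ=-3: eigenvector (1,-1,-1).
For λ=-1: eigenvector (0,-2,-1).
For λ=4: eigenvector (0,1,1).
General solution: c_1e^(-3t)(1,-1,-1) + c_2e^(-t)(0,-2,-1) + c_3e^(4t)(0,1,1).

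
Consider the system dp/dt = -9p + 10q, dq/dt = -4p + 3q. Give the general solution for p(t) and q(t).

p(t) = c_1e^(-3t)sin(2t) - 2c_1e^(-3t)cos(2t) - 2c_2e^(-3t)sin(2t) - c_2e^(-3t)cos(2t), q(t) = c_1e^(-3t)sin(2t) - c_1e^(-3t)cos(2t) - c_2e^(-3t)sin(2t) - c_2e^(-3t)cos(2t)

Coefficient matrix A = [[-9, 10], [-4, 3]].
Characteristic polynomial det(A - λI) = λ^2 + 6λ + 13 = 0.
Eigenvalues λ = -3 ± 2i (complex conjugate pair).
For λ=-3+2i: an eigenvector is (-2,-1) - i(1,1) = (-2 - i, -1 - i).
A real fundamental pair from Re and Im of e^((-3+2i)t)v: X_1 = e^(-3t)(cos(2t)·(-2,-1) + sin(2t)·(1,1)), X_2 = e^(-3t)(sin(2t)·(-2,-1) - cos(2t)·(1,1)).
General solution: c_1X_1 + c_2X_2.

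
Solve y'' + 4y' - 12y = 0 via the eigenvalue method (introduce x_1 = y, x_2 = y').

y(t) = c_1e^(2t) + c_2e^(-6t)

Let x_1 = y, x_2 = y'. Then x_1' = x_2 and x_2' = 12x_1 - 4x_2.
A = [[0,1],[12,-4]]; det(A-λI) = λ^2 + 4λ - 12.
Eigenvalues λ = 2, -6 with eigenvectors (1,2), (1,-6).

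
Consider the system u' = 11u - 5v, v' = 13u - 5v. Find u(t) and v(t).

Coefficient matrix A = [[11, -5], [13, -5]].
Characteristic polynomial det(A - λI) = λ^2 - 6λ + 10 = 0.
Eigenvalues λ = 3 ± i (complex conjugate pair).
For λ=3+i: an eigenvector is (-1,-2) - i(2,3) = (-1 - 2i, -2 - 3i).
A real fundamental pair from Re and Im of e^((3+i)t)v: X_1 = e^(3t)(cos(t)·(-1,-2) + sin(t)·(2,3)), X_2 = e^(3t)(sin(t)·(-1,-2) - cos(t)·(2,3)).
General solution: c_1X_1 + c_2X_2.

u(t) = 2c_1e^(3t)sin(t) - c_1e^(3t)cos(t) - c_2e^(3t)sin(t) - 2c_2e^(3t)cos(t), v(t) = 3c_1e^(3t)sin(t) - 2c_1e^(3t)cos(t) - 2c_2e^(3t)sin(t) - 3c_2e^(3t)cos(t)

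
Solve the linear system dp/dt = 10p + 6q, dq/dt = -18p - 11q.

Coefficient matrix A = [[10, 6], [-18, -11]].
Characteristic polynomial det(A - λI) = λ^2 + λ - 2 = 0.
Eigenvalues λ = 1, -2.
For λ=1: (A-λI) row 1 is [9, 6], so an eigenvector is (-2, 3).
For λ=-2: (A-λI) row 1 is [12, 6], so an eigenvector is (1, -2).
General solution: c_1e^(t)(-2,3) + c_2e^(-2t)(1,-2).

p(t) = -2c_1e^(t) + c_2e^(-2t), q(t) = 3c_1e^(t) - 2c_2e^(-2t)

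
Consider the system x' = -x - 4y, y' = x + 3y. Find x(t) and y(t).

x(t) = -2K_1e^(t) - 2K_2te^(t) - 3K_2e^(t), y(t) = K_1e^(t) + K_2te^(t) + 2K_2e^(t)

Coefficient matrix A = [[-1, -4], [1, 3]].
Characteristic polynomial det(A - λI) = λ^2 - 2λ + 1 = 0.
Single eigenvalue λ = 1 with algebraic multiplicity 2.
Eigenvector v = (-2,1); generalized eigenvector w with (A-λI)w=v is (-3,2).
General solution: e^(t)[K_1·v + K_2·(t·v + w)].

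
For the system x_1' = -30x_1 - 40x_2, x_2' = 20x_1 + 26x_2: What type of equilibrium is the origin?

A = [[-30,-40],[20,26]]; det(A-λI) = λ^2 + 4λ + 20.
λ = -2 ± 4i: negative real part.

stable spiral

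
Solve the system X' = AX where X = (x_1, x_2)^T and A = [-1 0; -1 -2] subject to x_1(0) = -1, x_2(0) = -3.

Coefficient matrix A = [[-1, 0], [-1, -2]].
Characteristic polynomial det(A - λI) = λ^2 + 3λ + 2 = 0.
Eigenvalues λ = -1, -2.
For λ=-1: (A-λI) row 2 is [-1, -1], so an eigenvector is (1, -1).
For λ=-2: (A-λI) row 1 is [1, 0], so an eigenvector is (0, 1).
General solution: K_1e^(-t)(1,-1) + K_2e^(-2t)(0,1).
Applying x_1(0)=-1, x_2(0)=-3 gives K_1=-1, K_2=-4.

x_1(t) = -e^(-t), x_2(t) = e^(-t) - 4e^(-2t)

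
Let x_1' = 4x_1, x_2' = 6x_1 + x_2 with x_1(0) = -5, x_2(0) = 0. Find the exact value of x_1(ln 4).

A = [[4,0],[6,1]]; eigenvalues λ = 1, 4.
Eigenvectors: (0,-1) for λ=1, (1,2) for λ=4.
From the initial condition, c_1 = -10, c_2 = -5.
x_1(ln 4) = (-10)(4^1)(0) + (-5)(4^4)(1) = -1280.

-1280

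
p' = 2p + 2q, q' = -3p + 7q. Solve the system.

p(t) = -2c_1e^(5t) - c_2e^(4t), q(t) = -3c_1e^(5t) - c_2e^(4t)

Coefficient matrix A = [[2, 2], [-3, 7]].
Characteristic polynomial det(A - λI) = λ^2 - 9λ + 20 = 0.
Eigenvalues λ = 5, 4.
For λ=5: (A-λI) row 1 is [-3, 2], so an eigenvector is (-2, -3).
For λ=4: (A-λI) row 1 is [-2, 2], so an eigenvector is (-1, -1).
General solution: c_1e^(5t)(-2,-3) + c_2e^(4t)(-1,-1).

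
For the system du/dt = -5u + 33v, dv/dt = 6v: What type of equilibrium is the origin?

A = [[-5,33],[0,6]]; det(A-λI) = λ^2 - λ - 30.
λ = 6, -5: opposite signs.

saddle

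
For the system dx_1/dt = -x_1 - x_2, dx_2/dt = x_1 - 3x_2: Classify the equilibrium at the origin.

A = [[-1,-1],[1,-3]]; det(A-λI) = λ^2 + 4λ + 4.
repeated λ = -2 with a single eigenvector.

stable improper node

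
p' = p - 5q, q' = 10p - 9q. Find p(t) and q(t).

Coefficient matrix A = [[1, -5], [10, -9]].
Characteristic polynomial det(A - λI) = λ^2 + 8λ + 41 = 0.
Eigenvalues λ = -4 ± 5i (complex conjugate pair).
For λ=-4+5i: an eigenvector is (0,-1) - i(1,1) = (0 - i, -1 - i).
A real fundamental pair from Re and Im of e^((-4+5i)t)v: X_1 = e^(-4t)(cos(5t)·(0,-1) + sin(5t)·(1,1)), X_2 = e^(-4t)(sin(5t)·(0,-1) - cos(5t)·(1,1)).
General solution: C_1X_1 + C_2X_2.

p(t) = C_1e^(-4t)sin(5t) - C_2e^(-4t)cos(5t), q(t) = C_1e^(-4t)sin(5t) - C_1e^(-4t)cos(5t) - C_2e^(-4t)sin(5t) - C_2e^(-4t)cos(5t)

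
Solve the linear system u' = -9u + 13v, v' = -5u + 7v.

Coefficient matrix A = [[-9, 13], [-5, 7]].
Characteristic polynomial det(A - λI) = λ^2 + 2λ + 2 = 0.
Eigenvalues λ = -1 ± i (complex conjugate pair).
For λ=-1+i: an eigenvector is (-3,-2) - i(-2,-1) = (-3 + 2i, -2 + i).
A real fundamental pair from Re and Im of e^((-1+i)t)v: X_1 = e^(-t)(cos(t)·(-3,-2) + sin(t)·(-2,-1)), X_2 = e^(-t)(sin(t)·(-3,-2) - cos(t)·(-2,-1)).
General solution: C_1X_1 + C_2X_2.

u(t) = -2C_1e^(-t)sin(t) - 3C_1e^(-t)cos(t) - 3C_2e^(-t)sin(t) + 2C_2e^(-t)cos(t), v(t) = -C_1e^(-t)sin(t) - 2C_1e^(-t)cos(t) - 2C_2e^(-t)sin(t) + C_2e^(-t)cos(t)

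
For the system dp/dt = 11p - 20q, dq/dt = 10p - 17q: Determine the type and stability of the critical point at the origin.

stable spiral

A = [[11,-20],[10,-17]]; det(A-λI) = λ^2 + 6λ + 13.
λ = -3 ± 2i: negative real part.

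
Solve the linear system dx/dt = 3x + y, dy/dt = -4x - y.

x(t) = -K_1e^(t) - K_2te^(t), y(t) = 2K_1e^(t) + 2K_2te^(t) - K_2e^(t)

Coefficient matrix A = [[3, 1], [-4, -1]].
Characteristic polynomial det(A - λI) = λ^2 - 2λ + 1 = 0.
Single eigenvalue λ = 1 with algebraic multiplicity 2.
Eigenvector v = (-1,2); generalized eigenvector w with (A-λI)w=v is (0,-1).
General solution: e^(t)[K_1·v + K_2·(t·v + w)].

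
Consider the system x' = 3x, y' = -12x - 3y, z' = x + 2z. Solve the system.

x(t) = K_3e^(3t), y(t) = K_2e^(-3t) - 2K_3e^(3t), z(t) = -K_1e^(2t) + K_3e^(3t)

Coefficient matrix A = [[3, 0, 0], [-12, -3, 0], [1, 0, 2]].
det(A - λI) = 0 gives eigenvalues λ = 2, -3, 3.
For λ=2: eigenvector (0,0,-1).
For λ=-3: eigenvector (0,1,0).
For λ=3: eigenvector (1,-2,1).
General solution: K_1e^(2t)(0,0,-1) + K_2e^(-3t)(0,1,0) + K_3e^(3t)(1,-2,1).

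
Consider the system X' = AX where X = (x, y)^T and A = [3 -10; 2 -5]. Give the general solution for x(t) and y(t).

Coefficient matrix A = [[3, -10], [2, -5]].
Characteristic polynomial det(A - λI) = λ^2 + 2λ + 5 = 0.
Eigenvalues λ = -1 ± 2i (complex conjugate pair).
For λ=-1+2i: an eigenvector is (-1,0) - i(-2,-1) = (-1 + 2i, 0 + i).
A real fundamental pair from Re and Im of e^((-1+2i)t)v: X_1 = e^(-t)(cos(2t)·(-1,0) + sin(2t)·(-2,-1)), X_2 = e^(-t)(sin(2t)·(-1,0) - cos(2t)·(-2,-1)).
General solution: c_1X_1 + c_2X_2.

x(t) = -2c_1e^(-t)sin(2t) - c_1e^(-t)cos(2t) - c_2e^(-t)sin(2t) + 2c_2e^(-t)cos(2t), y(t) = -c_1e^(-t)sin(2t) + c_2e^(-t)cos(2t)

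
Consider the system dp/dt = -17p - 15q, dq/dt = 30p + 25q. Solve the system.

Coefficient matrix A = [[-17, -15], [30, 25]].
Characteristic polynomial det(A - λI) = λ^2 - 8λ + 25 = 0.
Eigenvalues λ = 4 ± 3i (complex conjugate pair).
For λ=4+3i: an eigenvector is (-2,3) - i(-1,1) = (-2 + i, 3 - i).
A real fundamental pair from Re and Im of e^((4+3i)t)v: X_1 = e^(4t)(cos(3t)·(-2,3) + sin(3t)·(-1,1)), X_2 = e^(4t)(sin(3t)·(-2,3) - cos(3t)·(-1,1)).
General solution: K_1X_1 + K_2X_2.

p(t) = -K_1e^(4t)sin(3t) - 2K_1e^(4t)cos(3t) - 2K_2e^(4t)sin(3t) + K_2e^(4t)cos(3t), q(t) = K_1e^(4t)sin(3t) + 3K_1e^(4t)cos(3t) + 3K_2e^(4t)sin(3t) - K_2e^(4t)cos(3t)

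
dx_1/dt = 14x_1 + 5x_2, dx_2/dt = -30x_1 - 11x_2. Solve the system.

Coefficient matrix A = [[14, 5], [-30, -11]].
Characteristic polynomial det(A - λI) = λ^2 - 3λ - 4 = 0.
Eigenvalues λ = -1, 4.
For λ=-1: (A-λI) row 1 is [15, 5], so an eigenvector is (1, -3).
For λ=4: (A-λI) row 1 is [10, 5], so an eigenvector is (-1, 2).
General solution: C_1e^(-t)(1,-3) + C_2e^(4t)(-1,2).

x_1(t) = C_1e^(-t) - C_2e^(4t), x_2(t) = -3C_1e^(-t) + 2C_2e^(4t)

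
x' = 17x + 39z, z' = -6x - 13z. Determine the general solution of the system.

Coefficient matrix A = [[17, 39], [-6, -13]].
Characteristic polynomial det(A - λI) = λ^2 - 4λ + 13 = 0.
Eigenvalues λ = 2 ± 3i (complex conjugate pair).
For λ=2+3i: an eigenvector is (2,-1) - i(-3,1) = (2 + 3i, -1 - i).
A real fundamental pair from Re and Im of e^((2+3i)t)v: X_1 = e^(2t)(cos(3t)·(2,-1) + sin(3t)·(-3,1)), X_2 = e^(2t)(sin(3t)·(2,-1) - cos(3t)·(-3,1)).
General solution: C_1X_1 + C_2X_2.

x(t) = -3C_1e^(2t)sin(3t) + 2C_1e^(2t)cos(3t) + 2C_2e^(2t)sin(3t) + 3C_2e^(2t)cos(3t), z(t) = C_1e^(2t)sin(3t) - C_1e^(2t)cos(3t) - C_2e^(2t)sin(3t) - C_2e^(2t)cos(3t)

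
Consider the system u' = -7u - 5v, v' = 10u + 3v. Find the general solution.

u(t) = K_1e^(-2t)sin(5t) - K_2e^(-2t)cos(5t), v(t) = -K_1e^(-2t)sin(5t) - K_1e^(-2t)cos(5t) - K_2e^(-2t)sin(5t) + K_2e^(-2t)cos(5t)

Coefficient matrix A = [[-7, -5], [10, 3]].
Characteristic polynomial det(A - λI) = λ^2 + 4λ + 29 = 0.
Eigenvalues λ = -2 ± 5i (complex conjugate pair).
For λ=-2+5i: an eigenvector is (0,-1) - i(1,-1) = (0 - i, -1 + i).
A real fundamental pair from Re and Im of e^((-2+5i)t)v: X_1 = e^(-2t)(cos(5t)·(0,-1) + sin(5t)·(1,-1)), X_2 = e^(-2t)(sin(5t)·(0,-1) - cos(5t)·(1,-1)).
General solution: K_1X_1 + K_2X_2.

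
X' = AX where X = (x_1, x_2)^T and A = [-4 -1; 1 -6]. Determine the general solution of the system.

Coefficient matrix A = [[-4, -1], [1, -6]].
Characteristic polynomial det(A - λI) = λ^2 + 10λ + 25 = 0.
Single eigenvalue λ = -5 with algebraic multiplicity 2.
Eigenvector v = (-1,-1); generalized eigenvector w with (A-λI)w=v is (0,1).
General solution: e^(-5t)[C_1·v + C_2·(t·v + w)].

x_1(t) = -C_1e^(-5t) - C_2te^(-5t), x_2(t) = -C_1e^(-5t) - C_2te^(-5t) + C_2e^(-5t)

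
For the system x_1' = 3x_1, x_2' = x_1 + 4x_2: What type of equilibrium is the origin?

unstable node

A = [[3,0],[1,4]]; det(A-λI) = λ^2 - 7λ + 12.
λ = 4, 3: both positive.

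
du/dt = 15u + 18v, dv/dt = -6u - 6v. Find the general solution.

Coefficient matrix A = [[15, 18], [-6, -6]].
Characteristic polynomial det(A - λI) = λ^2 - 9λ + 18 = 0.
Eigenvalues λ = 6, 3.
For λ=6: (A-λI) row 1 is [9, 18], so an eigenvector is (2, -1).
For λ=3: (A-λI) row 1 is [12, 18], so an eigenvector is (3, -2).
General solution: K_1e^(6t)(2,-1) + K_2e^(3t)(3,-2).

u(t) = 2K_1e^(6t) + 3K_2e^(3t), v(t) = -K_1e^(6t) - 2K_2e^(3t)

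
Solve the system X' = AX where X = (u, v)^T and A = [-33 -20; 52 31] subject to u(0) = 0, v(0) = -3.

u(t) = 15e^(-t)sin(4t), v(t) = -24e^(-t)sin(4t) - 3e^(-t)cos(4t)

Coefficient matrix A = [[-33, -20], [52, 31]].
Characteristic polynomial det(A - λI) = λ^2 + 2λ + 17 = 0.
Eigenvalues λ = -1 ± 4i (complex conjugate pair).
For λ=-1+4i: an eigenvector is (1,-2) - i(2,-3) = (1 - 2i, -2 + 3i).
A real fundamental pair from Re and Im of e^((-1+4i)t)v: X_1 = e^(-t)(cos(4t)·(1,-2) + sin(4t)·(2,-3)), X_2 = e^(-t)(sin(4t)·(1,-2) - cos(4t)·(2,-3)).
General solution: c_1X_1 + c_2X_2.
Applying u(0)=0, v(0)=-3 gives c_1=6, c_2=3.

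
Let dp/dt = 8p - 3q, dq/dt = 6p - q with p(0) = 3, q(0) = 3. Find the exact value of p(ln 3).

729

A = [[8,-3],[6,-1]]; eigenvalues λ = 2, 5.
Eigenvectors: (-1,-2) for λ=2, (1,1) for λ=5.
From the initial condition, c_1 = 0, c_2 = 3.
p(ln 3) = (0)(3^2)(-1) + (3)(3^5)(1) = 729.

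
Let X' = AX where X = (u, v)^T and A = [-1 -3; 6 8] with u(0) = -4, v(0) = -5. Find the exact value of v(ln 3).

-4257

A = [[-1,-3],[6,8]]; eigenvalues λ = 2, 5.
Eigenvectors: (1,-1) for λ=2, (1,-2) for λ=5.
From the initial condition, c_1 = -13, c_2 = 9.
v(ln 3) = (-13)(3^2)(-1) + (9)(3^5)(-2) = -4257.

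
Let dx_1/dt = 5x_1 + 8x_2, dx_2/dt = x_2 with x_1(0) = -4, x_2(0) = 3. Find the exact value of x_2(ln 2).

6

A = [[5,8],[0,1]]; eigenvalues λ = 5, 1.
Eigenvectors: (-1,0) for λ=5, (-2,1) for λ=1.
From the initial condition, c_1 = -2, c_2 = 3.
x_2(ln 2) = (-2)(2^5)(0) + (3)(2^1)(1) = 6.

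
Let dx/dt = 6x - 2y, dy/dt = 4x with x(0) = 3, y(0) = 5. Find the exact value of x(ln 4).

A = [[6,-2],[4,0]]; eigenvalues λ = 2, 4.
Eigenvectors: (-1,-2) for λ=2, (-1,-1) for λ=4.
From the initial condition, c_1 = -2, c_2 = -1.
x(ln 4) = (-2)(4^2)(-1) + (-1)(4^4)(-1) = 288.

288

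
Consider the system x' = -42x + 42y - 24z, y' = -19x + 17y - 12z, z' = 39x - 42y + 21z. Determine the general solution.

Coefficient matrix A = [[-42, 42, -24], [-19, 17, -12], [39, -42, 21]].
det(A - λI) = 0 gives eigenvalues λ = -4, 3, -3.
For λ=-4: eigenvector (3,1,-3).
For λ=3: eigenvector (2,1,-2).
For λ=-3: eigenvector (4,2,-3).
General solution: c_1e^(-4t)(3,1,-3) + c_2e^(3t)(2,1,-2) + c_3e^(-3t)(4,2,-3).

x(t) = 3c_1e^(-4t) + 2c_2e^(3t) + 4c_3e^(-3t), y(t) = c_1e^(-4t) + c_2e^(3t) + 2c_3e^(-3t), z(t) = -3c_1e^(-4t) - 2c_2e^(3t) - 3c_3e^(-3t)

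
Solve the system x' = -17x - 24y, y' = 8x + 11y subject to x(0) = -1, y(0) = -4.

x(t) = 27e^(-t) - 28e^(-5t), y(t) = -18e^(-t) + 14e^(-5t)

Coefficient matrix A = [[-17, -24], [8, 11]].
Characteristic polynomial det(A - λI) = λ^2 + 6λ + 5 = 0.
Eigenvalues λ = -1, -5.
For λ=-1: (A-λI) row 1 is [-16, -24], so an eigenvector is (-3, 2).
For λ=-5: (A-λI) row 1 is [-12, -24], so an eigenvector is (-2, 1).
General solution: c_1e^(-t)(-3,2) + c_2e^(-5t)(-2,1).
Applying x(0)=-1, y(0)=-4 gives c_1=-9, c_2=14.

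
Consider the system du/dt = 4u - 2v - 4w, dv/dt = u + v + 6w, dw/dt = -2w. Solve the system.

Coefficient matrix A = [[4, -2, -4], [1, 1, 6], [0, 0, -2]].
det(A - λI) = 0 gives eigenvalues λ = 3, 2, -2.
For λ=3: eigenvector (2,1,0).
For λ=2: eigenvector (1,1,0).
For λ=-2: eigenvector (0,-2,1).
General solution: c_1e^(3t)(2,1,0) + c_2e^(2t)(1,1,0) + c_3e^(-2t)(0,-2,1).

u(t) = 2c_1e^(3t) + c_2e^(2t), v(t) = c_1e^(3t) + c_2e^(2t) - 2c_3e^(-2t), w(t) = c_3e^(-2t)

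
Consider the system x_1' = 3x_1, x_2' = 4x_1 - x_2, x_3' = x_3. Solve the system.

x_1(t) = K_1e^(3t), x_2(t) = K_1e^(3t) + K_2e^(-t), x_3(t) = K_3e^(t)

Coefficient matrix A = [[3, 0, 0], [4, -1, 0], [0, 0, 1]].
det(A - λI) = 0 gives eigenvalues λ = 3, -1, 1.
For λ=3: eigenvector (1,1,0).
For λ=-1: eigenvector (0,1,0).
For λ=1: eigenvector (0,0,1).
General solution: K_1e^(3t)(1,1,0) + K_2e^(-t)(0,1,0) + K_3e^(t)(0,0,1).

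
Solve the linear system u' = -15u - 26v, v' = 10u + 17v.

Coefficient matrix A = [[-15, -26], [10, 17]].
Characteristic polynomial det(A - λI) = λ^2 - 2λ + 5 = 0.
Eigenvalues λ = 1 ± 2i (complex conjugate pair).
For λ=1+2i: an eigenvector is (-2,1) - i(3,-2) = (-2 - 3i, 1 + 2i).
A real fundamental pair from Re and Im of e^((1+2i)t)v: X_1 = e^(t)(cos(2t)·(-2,1) + sin(2t)·(3,-2)), X_2 = e^(t)(sin(2t)·(-2,1) - cos(2t)·(3,-2)).
General solution: K_1X_1 + K_2X_2.

u(t) = 3K_1e^(t)sin(2t) - 2K_1e^(t)cos(2t) - 2K_2e^(t)sin(2t) - 3K_2e^(t)cos(2t), v(t) = -2K_1e^(t)sin(2t) + K_1e^(t)cos(2t) + K_2e^(t)sin(2t) + 2K_2e^(t)cos(2t)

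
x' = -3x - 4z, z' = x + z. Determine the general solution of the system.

Coefficient matrix A = [[-3, -4], [1, 1]].
Characteristic polynomial det(A - λI) = λ^2 + 2λ + 1 = 0.
Single eigenvalue λ = -1 with algebraic multiplicity 2.
Eigenvector v = (-2,1); generalized eigenvector w with (A-λI)w=v is (-1,1).
General solution: e^(-t)[C_1·v + C_2·(t·v + w)].

x(t) = -2C_1e^(-t) - 2C_2te^(-t) - C_2e^(-t), z(t) = C_1e^(-t) + C_2te^(-t) + C_2e^(-t)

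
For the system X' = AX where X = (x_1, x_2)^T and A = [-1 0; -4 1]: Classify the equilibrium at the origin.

A = [[-1,0],[-4,1]]; det(A-λI) = λ^2 - 1.
λ = 1, -1: opposite signs.

saddle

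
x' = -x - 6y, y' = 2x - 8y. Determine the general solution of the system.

x(t) = 2c_1e^(-4t) - 3c_2e^(-5t), y(t) = c_1e^(-4t) - 2c_2e^(-5t)

Coefficient matrix A = [[-1, -6], [2, -8]].
Characteristic polynomial det(A - λI) = λ^2 + 9λ + 20 = 0.
Eigenvalues λ = -4, -5.
For λ=-4: (A-λI) row 1 is [3, -6], so an eigenvector is (2, 1).
For λ=-5: (A-λI) row 1 is [4, -6], so an eigenvector is (-3, -2).
General solution: c_1e^(-4t)(2,1) + c_2e^(-5t)(-3,-2).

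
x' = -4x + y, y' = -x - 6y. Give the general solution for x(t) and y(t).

Coefficient matrix A = [[-4, 1], [-1, -6]].
Characteristic polynomial det(A - λI) = λ^2 + 10λ + 25 = 0.
Single eigenvalue λ = -5 with algebraic multiplicity 2.
Eigenvector v = (1,-1); generalized eigenvector w with (A-λI)w=v is (1,0).
General solution: e^(-5t)[K_1·v + K_2·(t·v + w)].

x(t) = K_1e^(-5t) + K_2te^(-5t) + K_2e^(-5t), y(t) = -K_1e^(-5t) - K_2te^(-5t)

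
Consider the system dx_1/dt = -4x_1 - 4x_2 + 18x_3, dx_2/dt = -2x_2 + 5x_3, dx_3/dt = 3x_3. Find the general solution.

x_1(t) = C_1e^(-4t) + 2C_2e^(3t) - 2C_3e^(-2t), x_2(t) = C_2e^(3t) + C_3e^(-2t), x_3(t) = C_2e^(3t)

Coefficient matrix A = [[-4, -4, 18], [0, -2, 5], [0, 0, 3]].
det(A - λI) = 0 gives eigenvalues λ = -4, 3, -2.
For λ=-4: eigenvector (1,0,0).
For λ=3: eigenvector (2,1,1).
For λ=-2: eigenvector (-2,1,0).
General solution: C_1e^(-4t)(1,0,0) + C_2e^(3t)(2,1,1) + C_3e^(-2t)(-2,1,0).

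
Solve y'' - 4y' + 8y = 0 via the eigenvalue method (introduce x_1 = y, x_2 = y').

Let x_1 = y, x_2 = y'. Then x_1' = x_2 and x_2' = -8x_1 + 4x_2.
A = [[0,1],[-8,4]]; det(A-λI) = λ^2 - 4λ + 8.
Eigenvalues λ = 2 ± 2i.

y(t) = c_1e^(2t)cos(2t) + c_2e^(2t)sin(2t)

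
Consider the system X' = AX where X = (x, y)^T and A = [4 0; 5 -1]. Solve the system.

x(t) = c_2e^(4t), y(t) = -c_1e^(-t) + c_2e^(4t)

Coefficient matrix A = [[4, 0], [5, -1]].
Characteristic polynomial det(A - λI) = λ^2 - 3λ - 4 = 0.
Eigenvalues λ = -1, 4.
For λ=-1: (A-λI) row 1 is [5, 0], so an eigenvector is (0, -1).
For λ=4: (A-λI) row 2 is [5, -5], so an eigenvector is (1, 1).
General solution: c_1e^(-t)(0,-1) + c_2e^(4t)(1,1).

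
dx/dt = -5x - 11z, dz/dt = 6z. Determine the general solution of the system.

Coefficient matrix A = [[-5, -11], [0, 6]].
Characteristic polynomial det(A - λI) = λ^2 - λ - 30 = 0.
Eigenvalues λ = 6, -5.
For λ=6: (A-λI) row 1 is [-11, -11], so an eigenvector is (1, -1).
For λ=-5: (A-λI) row 1 is [0, -11], so an eigenvector is (-1, 0).
General solution: K_1e^(6t)(1,-1) + K_2e^(-5t)(-1,0).

x(t) = K_1e^(6t) - K_2e^(-5t), z(t) = -K_1e^(6t)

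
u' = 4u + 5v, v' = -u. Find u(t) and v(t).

u(t) = 2C_1e^(2t)sin(t) + C_1e^(2t)cos(t) + C_2e^(2t)sin(t) - 2C_2e^(2t)cos(t), v(t) = -C_1e^(2t)sin(t) + C_2e^(2t)cos(t)

Coefficient matrix A = [[4, 5], [-1, 0]].
Characteristic polynomial det(A - λI) = λ^2 - 4λ + 5 = 0.
Eigenvalues λ = 2 ± i (complex conjugate pair).
For λ=2+i: an eigenvector is (1,0) - i(2,-1) = (1 - 2i, 0 + i).
A real fundamental pair from Re and Im of e^((2+i)t)v: X_1 = e^(2t)(cos(t)·(1,0) + sin(t)·(2,-1)), X_2 = e^(2t)(sin(t)·(1,0) - cos(t)·(2,-1)).
General solution: C_1X_1 + C_2X_2.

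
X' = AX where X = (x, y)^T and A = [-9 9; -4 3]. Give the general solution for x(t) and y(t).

Coefficient matrix A = [[-9, 9], [-4, 3]].
Characteristic polynomial det(A - λI) = λ^2 + 6λ + 9 = 0.
Single eigenvalue λ = -3 with algebraic multiplicity 2.
Eigenvector v = (3,2); generalized eigenvector w with (A-λI)w=v is (-2,-1).
General solution: e^(-3t)[K_1·v + K_2·(t·v + w)].

x(t) = 3K_1e^(-3t) + 3K_2te^(-3t) - 2K_2e^(-3t), y(t) = 2K_1e^(-3t) + 2K_2te^(-3t) - K_2e^(-3t)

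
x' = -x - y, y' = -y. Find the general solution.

x(t) = K_1e^(-t) + K_2te^(-t) - K_2e^(-t), y(t) = -K_2e^(-t)

Coefficient matrix A = [[-1, -1], [0, -1]].
Characteristic polynomial det(A - λI) = λ^2 + 2λ + 1 = 0.
Single eigenvalue λ = -1 with algebraic multiplicity 2.
Eigenvector v = (1,0); generalized eigenvector w with (A-λI)w=v is (-1,-1).
General solution: e^(-t)[K_1·v + K_2·(t·v + w)].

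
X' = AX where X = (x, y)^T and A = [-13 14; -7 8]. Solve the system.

x(t) = C_1e^(t) + 2C_2e^(-6t), y(t) = C_1e^(t) + C_2e^(-6t)

Coefficient matrix A = [[-13, 14], [-7, 8]].
Characteristic polynomial det(A - λI) = λ^2 + 5λ - 6 = 0.
Eigenvalues λ = 1, -6.
For λ=1: (A-λI) row 1 is [-14, 14], so an eigenvector is (1, 1).
For λ=-6: (A-λI) row 1 is [-7, 14], so an eigenvector is (2, 1).
General solution: C_1e^(t)(1,1) + C_2e^(-6t)(2,1).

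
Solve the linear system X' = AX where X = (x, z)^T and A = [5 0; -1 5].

x(t) = -K_2e^(5t), z(t) = K_1e^(5t) + K_2te^(5t) - 3K_2e^(5t)

Coefficient matrix A = [[5, 0], [-1, 5]].
Characteristic polynomial det(A - λI) = λ^2 - 10λ + 25 = 0.
Single eigenvalue λ = 5 with algebraic multiplicity 2.
Eigenvector v = (0,1); generalized eigenvector w with (A-λI)w=v is (-1,-3).
General solution: e^(5t)[K_1·v + K_2·(t·v + w)].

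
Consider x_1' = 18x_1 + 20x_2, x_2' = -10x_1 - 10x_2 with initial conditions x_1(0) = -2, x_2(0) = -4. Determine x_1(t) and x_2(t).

x_1(t) = -54e^(4t)sin(2t) - 2e^(4t)cos(2t), x_2(t) = 38e^(4t)sin(2t) - 4e^(4t)cos(2t)

Coefficient matrix A = [[18, 20], [-10, -10]].
Characteristic polynomial det(A - λI) = λ^2 - 8λ + 20 = 0.
Eigenvalues λ = 4 ± 2i (complex conjugate pair).
For λ=4+2i: an eigenvector is (-1,1) - i(3,-2) = (-1 - 3i, 1 + 2i).
A real fundamental pair from Re and Im of e^((4+2i)t)v: X_1 = e^(4t)(cos(2t)·(-1,1) + sin(2t)·(3,-2)), X_2 = e^(4t)(sin(2t)·(-1,1) - cos(2t)·(3,-2)).
General solution: c_1X_1 + c_2X_2.
Applying x_1(0)=-2, x_2(0)=-4 gives c_1=-16, c_2=6.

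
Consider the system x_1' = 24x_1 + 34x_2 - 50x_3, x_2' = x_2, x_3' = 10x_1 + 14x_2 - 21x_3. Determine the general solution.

x_1(t) = -8K_1e^(t) + 5K_2e^(4t) + 2K_3e^(-t), x_2(t) = K_1e^(t), x_3(t) = -3K_1e^(t) + 2K_2e^(4t) + K_3e^(-t)

Coefficient matrix A = [[24, 34, -50], [0, 1, 0], [10, 14, -21]].
det(A - λI) = 0 gives eigenvalues λ = 1, 4, -1.
For λ=1: eigenvector (-8,1,-3).
For λ=4: eigenvector (5,0,2).
For λ=-1: eigenvector (2,0,1).
General solution: K_1e^(t)(-8,1,-3) + K_2e^(4t)(5,0,2) + K_3e^(-t)(2,0,1).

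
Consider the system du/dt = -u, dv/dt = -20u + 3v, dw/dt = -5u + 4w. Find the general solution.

u(t) = C_1e^(-t), v(t) = 5C_1e^(-t) + C_3e^(3t), w(t) = C_1e^(-t) + C_2e^(4t)

Coefficient matrix A = [[-1, 0, 0], [-20, 3, 0], [-5, 0, 4]].
det(A - λI) = 0 gives eigenvalues λ = -1, 4, 3.
For λ=-1: eigenvector (1,5,1).
For λ=4: eigenvector (0,0,1).
For λ=3: eigenvector (0,1,0).
General solution: C_1e^(-t)(1,5,1) + C_2e^(4t)(0,0,1) + C_3e^(3t)(0,1,0).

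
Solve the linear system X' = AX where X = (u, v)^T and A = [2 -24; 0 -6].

u(t) = 3c_1e^(-6t) + c_2e^(2t), v(t) = c_1e^(-6t)

Coefficient matrix A = [[2, -24], [0, -6]].
Characteristic polynomial det(A - λI) = λ^2 + 4λ - 12 = 0.
Eigenvalues λ = -6, 2.
For λ=-6: (A-λI) row 1 is [8, -24], so an eigenvector is (3, 1).
For λ=2: (A-λI) row 1 is [0, -24], so an eigenvector is (1, 0).
General solution: c_1e^(-6t)(3,1) + c_2e^(2t)(1,0).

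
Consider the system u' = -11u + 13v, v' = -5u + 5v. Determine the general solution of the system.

Coefficient matrix A = [[-11, 13], [-5, 5]].
Characteristic polynomial det(A - λI) = λ^2 + 6λ + 10 = 0.
Eigenvalues λ = -3 ± i (complex conjugate pair).
For λ=-3+i: an eigenvector is (-3,-2) - i(-2,-1) = (-3 + 2i, -2 + i).
A real fundamental pair from Re and Im of e^((-3+i)t)v: X_1 = e^(-3t)(cos(t)·(-3,-2) + sin(t)·(-2,-1)), X_2 = e^(-3t)(sin(t)·(-3,-2) - cos(t)·(-2,-1)).
General solution: K_1X_1 + K_2X_2.

u(t) = -2K_1e^(-3t)sin(t) - 3K_1e^(-3t)cos(t) - 3K_2e^(-3t)sin(t) + 2K_2e^(-3t)cos(t), v(t) = -K_1e^(-3t)sin(t) - 2K_1e^(-3t)cos(t) - 2K_2e^(-3t)sin(t) + K_2e^(-3t)cos(t)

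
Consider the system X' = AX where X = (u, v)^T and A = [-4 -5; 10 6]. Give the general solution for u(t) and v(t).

u(t) = C_1e^(t)cos(5t) + C_2e^(t)sin(5t), v(t) = C_1e^(t)sin(5t) - C_1e^(t)cos(5t) - C_2e^(t)sin(5t) - C_2e^(t)cos(5t)

Coefficient matrix A = [[-4, -5], [10, 6]].
Characteristic polynomial det(A - λI) = λ^2 - 2λ + 26 = 0.
Eigenvalues λ = 1 ± 5i (complex conjugate pair).
For λ=1+5i: an eigenvector is (1,-1) - i(0,1) = (1, -1 - i).
A real fundamental pair from Re and Im of e^((1+5i)t)v: X_1 = e^(t)(cos(5t)·(1,-1) + sin(5t)·(0,1)), X_2 = e^(t)(sin(5t)·(1,-1) - cos(5t)·(0,1)).
General solution: C_1X_1 + C_2X_2.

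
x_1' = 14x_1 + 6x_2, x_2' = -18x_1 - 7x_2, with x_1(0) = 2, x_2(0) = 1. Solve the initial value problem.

Coefficient matrix A = [[14, 6], [-18, -7]].
Characteristic polynomial det(A - λI) = λ^2 - 7λ + 10 = 0.
Eigenvalues λ = 2, 5.
For λ=2: (A-λI) row 1 is [12, 6], so an eigenvector is (-1, 2).
For λ=5: (A-λI) row 1 is [9, 6], so an eigenvector is (-2, 3).
General solution: C_1e^(2t)(-1,2) + C_2e^(5t)(-2,3).
Applying x_1(0)=2, x_2(0)=1 gives C_1=8, C_2=-5.

x_1(t) = 10e^(5t) - 8e^(2t), x_2(t) = -15e^(5t) + 16e^(2t)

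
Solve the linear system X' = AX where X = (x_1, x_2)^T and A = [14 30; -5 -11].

Coefficient matrix A = [[14, 30], [-5, -11]].
Characteristic polynomial det(A - λI) = λ^2 - 3λ - 4 = 0.
Eigenvalues λ = 4, -1.
For λ=4: (A-λI) row 1 is [10, 30], so an eigenvector is (-3, 1).
For λ=-1: (A-λI) row 1 is [15, 30], so an eigenvector is (-2, 1).
General solution: c_1e^(4t)(-3,1) + c_2e^(-t)(-2,1).

x_1(t) = -3c_1e^(4t) - 2c_2e^(-t), x_2(t) = c_1e^(4t) + c_2e^(-t)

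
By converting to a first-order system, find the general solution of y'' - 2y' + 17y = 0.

y(t) = c_1e^(t)cos(4t) + c_2e^(t)sin(4t)

Let x_1 = y, x_2 = y'. Then x_1' = x_2 and x_2' = -17x_1 + 2x_2.
A = [[0,1],[-17,2]]; det(A-λI) = λ^2 - 2λ + 17.
Eigenvalues λ = 1 ± 4i.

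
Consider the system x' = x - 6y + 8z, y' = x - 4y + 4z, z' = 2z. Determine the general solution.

Coefficient matrix A = [[1, -6, 8], [1, -4, 4], [0, 0, 2]].
det(A - λI) = 0 gives eigenvalues λ = -1, 2, -2.
For λ=-1: eigenvector (3,1,0).
For λ=2: eigenvector (2,1,1).
For λ=-2: eigenvector (2,1,0).
General solution: C_1e^(-t)(3,1,0) + C_2e^(2t)(2,1,1) + C_3e^(-2t)(2,1,0).

x(t) = 3C_1e^(-t) + 2C_2e^(2t) + 2C_3e^(-2t), y(t) = C_1e^(-t) + C_2e^(2t) + C_3e^(-2t), z(t) = C_2e^(2t)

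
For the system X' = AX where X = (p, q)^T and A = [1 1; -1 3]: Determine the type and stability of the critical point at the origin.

A = [[1,1],[-1,3]]; det(A-λI) = λ^2 - 4λ + 4.
repeated λ = 2 with a single eigenvector.

unstable improper node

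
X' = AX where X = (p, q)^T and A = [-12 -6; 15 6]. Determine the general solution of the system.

p(t) = -K_1e^(-3t)sin(3t) - K_1e^(-3t)cos(3t) - K_2e^(-3t)sin(3t) + K_2e^(-3t)cos(3t), q(t) = K_1e^(-3t)sin(3t) + 2K_1e^(-3t)cos(3t) + 2K_2e^(-3t)sin(3t) - K_2e^(-3t)cos(3t)

Coefficient matrix A = [[-12, -6], [15, 6]].
Characteristic polynomial det(A - λI) = λ^2 + 6λ + 18 = 0.
Eigenvalues λ = -3 ± 3i (complex conjugate pair).
For λ=-3+3i: an eigenvector is (-1,2) - i(-1,1) = (-1 + i, 2 - i).
A real fundamental pair from Re and Im of e^((-3+3i)t)v: X_1 = e^(-3t)(cos(3t)·(-1,2) + sin(3t)·(-1,1)), X_2 = e^(-3t)(sin(3t)·(-1,2) - cos(3t)·(-1,1)).
General solution: K_1X_1 + K_2X_2.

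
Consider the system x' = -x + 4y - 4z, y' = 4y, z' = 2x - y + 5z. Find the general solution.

x(t) = 2K_1e^(t) - K_3e^(3t), y(t) = K_2e^(4t), z(t) = -K_1e^(t) + K_2e^(4t) + K_3e^(3t)

Coefficient matrix A = [[-1, 4, -4], [0, 4, 0], [2, -1, 5]].
det(A - λI) = 0 gives eigenvalues λ = 1, 4, 3.
For λ=1: eigenvector (2,0,-1).
For λ=4: eigenvector (0,1,1).
For λ=3: eigenvector (-1,0,1).
General solution: K_1e^(t)(2,0,-1) + K_2e^(4t)(0,1,1) + K_3e^(3t)(-1,0,1).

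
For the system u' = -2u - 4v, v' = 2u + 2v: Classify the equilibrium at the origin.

center

A = [[-2,-4],[2,2]]; det(A-λI) = λ^2 + 4.
λ = 0 ± 2i: zero real part.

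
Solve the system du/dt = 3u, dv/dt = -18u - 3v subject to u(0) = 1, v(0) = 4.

Coefficient matrix A = [[3, 0], [-18, -3]].
Characteristic polynomial det(A - λI) = λ^2 - 9 = 0.
Eigenvalues λ = 3, -3.
For λ=3: (A-λI) row 2 is [-18, -6], so an eigenvector is (-1, 3).
For λ=-3: (A-λI) row 1 is [6, 0], so an eigenvector is (0, -1).
General solution: c_1e^(3t)(-1,3) + c_2e^(-3t)(0,-1).
Applying u(0)=1, v(0)=4 gives c_1=-1, c_2=-7.

u(t) = e^(3t), v(t) = -3e^(3t) + 7e^(-3t)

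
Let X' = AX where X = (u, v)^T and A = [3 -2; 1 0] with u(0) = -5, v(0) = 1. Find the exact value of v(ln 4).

-68

A = [[3,-2],[1,0]]; eigenvalues λ = 2, 1.
Eigenvectors: (-2,-1) for λ=2, (1,1) for λ=1.
From the initial condition, c_1 = 6, c_2 = 7.
v(ln 4) = (6)(4^2)(-1) + (7)(4^1)(1) = -68.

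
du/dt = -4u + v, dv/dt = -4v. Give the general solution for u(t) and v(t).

Coefficient matrix A = [[-4, 1], [0, -4]].
Characteristic polynomial det(A - λI) = λ^2 + 8λ + 16 = 0.
Single eigenvalue λ = -4 with algebraic multiplicity 2.
Eigenvector v = (-1,0); generalized eigenvector w with (A-λI)w=v is (-2,-1).
General solution: e^(-4t)[c_1·v + c_2·(t·v + w)].

u(t) = -c_1e^(-4t) - c_2te^(-4t) - 2c_2e^(-4t), v(t) = -c_2e^(-4t)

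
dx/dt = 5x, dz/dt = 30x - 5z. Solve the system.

x(t) = K_1e^(5t), z(t) = 3K_1e^(5t) - K_2e^(-5t)

Coefficient matrix A = [[5, 0], [30, -5]].
Characteristic polynomial det(A - λI) = λ^2 - 25 = 0.
Eigenvalues λ = 5, -5.
For λ=5: (A-λI) row 2 is [30, -10], so an eigenvector is (1, 3).
For λ=-5: (A-λI) row 1 is [10, 0], so an eigenvector is (0, -1).
General solution: K_1e^(5t)(1,3) + K_2e^(-5t)(0,-1).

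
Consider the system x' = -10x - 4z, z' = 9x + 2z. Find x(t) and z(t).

x(t) = 2C_1e^(-4t) + 2C_2te^(-4t) + C_2e^(-4t), z(t) = -3C_1e^(-4t) - 3C_2te^(-4t) - 2C_2e^(-4t)

Coefficient matrix A = [[-10, -4], [9, 2]].
Characteristic polynomial det(A - λI) = λ^2 + 8λ + 16 = 0.
Single eigenvalue λ = -4 with algebraic multiplicity 2.
Eigenvector v = (2,-3); generalized eigenvector w with (A-λI)w=v is (1,-2).
General solution: e^(-4t)[C_1·v + C_2·(t·v + w)].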